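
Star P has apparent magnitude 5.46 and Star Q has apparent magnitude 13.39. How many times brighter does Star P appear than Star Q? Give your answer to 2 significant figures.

1500

Magnitude difference = -7.93
Flux ratio = 10^(−0.4 Δm) = 10^(−0.4 × -7.93) = 10^3.172 = 1486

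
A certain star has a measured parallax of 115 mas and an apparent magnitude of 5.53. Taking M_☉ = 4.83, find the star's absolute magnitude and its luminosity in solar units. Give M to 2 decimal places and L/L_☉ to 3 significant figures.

d = 1/p = 1000/115 mas = 8.696 pc
M = m − 5 log₁₀ d + 5 = 5.53 − 5·0.9393 + 5 = 5.833
M − M_☉ = 5.833 − 4.83 = 1.003
L/L_☉ = 10^(−0.4 × 1.003) = 0.3968

M ≈ 5.83; L/L_☉ ≈ 0.397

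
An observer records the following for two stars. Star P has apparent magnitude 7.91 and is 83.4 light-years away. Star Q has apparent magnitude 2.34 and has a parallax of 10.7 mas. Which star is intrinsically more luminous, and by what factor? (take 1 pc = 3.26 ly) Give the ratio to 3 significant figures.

Star Q is more luminous, by a factor of 2260.

Star P: d = 83.4 ly / 3.26 = 25.58 pc
Star P: M = m − 5 log₁₀ d + 5 = 7.91 − 5·1.4079 + 5 = 5.870
Star Q: p = 10.7 mas = 0.0107″ → d = 1/p = 93.46 pc
Star Q: M = m − 5 log₁₀ d + 5 = 2.34 − 5·1.9706 + 5 = -2.513
ΔM = M_P − M_Q = 5.870 − (-2.513) = 8.383; smaller M is more luminous → Star Q.
L ratio = 10^(0.4 |ΔM|) = 10^3.353 = 2256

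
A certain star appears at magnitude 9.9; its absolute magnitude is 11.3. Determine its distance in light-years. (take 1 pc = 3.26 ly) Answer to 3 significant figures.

d ≈ 17.1 ly

μ = m − M = -1.400
m − M = 5 log₁₀ d − 5
log₁₀ d = (m − M)/5 + 1 = 0.7200
d = 10^0.7200 = 5.248 pc
= 17.11 ly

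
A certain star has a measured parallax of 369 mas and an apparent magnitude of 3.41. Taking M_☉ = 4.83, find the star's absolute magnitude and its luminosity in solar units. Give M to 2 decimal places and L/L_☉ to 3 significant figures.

M ≈ 6.25; L/L_☉ ≈ 0.272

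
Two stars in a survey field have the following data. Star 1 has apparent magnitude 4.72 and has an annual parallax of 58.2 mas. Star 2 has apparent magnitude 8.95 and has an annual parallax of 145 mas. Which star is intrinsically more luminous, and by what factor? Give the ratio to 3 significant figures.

Star 1: p = 58.2 mas = 0.0582″ → d = 1/p = 17.18 pc
Star 1: M = m − 5 log₁₀ d + 5 = 4.72 − 5·1.2351 + 5 = 3.545
Star 2: p = 145 mas = 0.145″ → d = 1/p = 6.897 pc
Star 2: M = m − 5 log₁₀ d + 5 = 8.95 − 5·0.8386 + 5 = 9.757
ΔM = M_1 − M_2 = 3.545 − (9.757) = -6.212; smaller M is more luminous → Star 1.
L ratio = 10^(0.4 |ΔM|) = 10^2.485 = 305.4

Star 1 is more luminous, by a factor of 305.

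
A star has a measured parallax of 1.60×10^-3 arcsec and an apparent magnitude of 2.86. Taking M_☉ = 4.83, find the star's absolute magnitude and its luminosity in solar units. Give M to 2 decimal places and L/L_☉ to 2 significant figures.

d = 1/p = 1/1.60×10^-3″ = 625.0 pc
M = m − 5 log₁₀ d + 5 = 2.86 − 5·2.7959 + 5 = -6.119
M − M_☉ = -6.119 − 4.83 = -10.949
L/L_☉ = 10^(−0.4 × -10.949) = 23980

M ≈ -6.12; L/L_☉ ≈ 24000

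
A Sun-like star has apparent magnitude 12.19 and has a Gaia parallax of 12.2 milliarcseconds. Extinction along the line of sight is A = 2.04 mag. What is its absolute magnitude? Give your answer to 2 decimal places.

p = 12.2 mas = 0.0122″ → d = 1/p = 81.97 pc
5 log₁₀(d/10 pc) = 5 log₁₀(81.97) − 5 = 4.568
M = m − 5 log₁₀(d/10) − A = 12.19 − 4.568 − 2.04 = 5.582

M ≈ 5.58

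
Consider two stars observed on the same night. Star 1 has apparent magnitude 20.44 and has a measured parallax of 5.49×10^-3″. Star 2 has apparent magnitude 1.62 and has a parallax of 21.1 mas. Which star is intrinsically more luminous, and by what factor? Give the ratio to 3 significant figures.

Star 1: d = 1/p = 1/5.49×10^-3″ = 182.1 pc
Star 1: M = m − 5 log₁₀ d + 5 = 20.44 − 5·2.2604 + 5 = 14.138
Star 2: p = 21.1 mas = 0.0211″ → d = 1/p = 47.39 pc
Star 2: M = m − 5 log₁₀ d + 5 = 1.62 − 5·1.6757 + 5 = -1.759
ΔM = M_1 − M_2 = 14.138 − (-1.759) = 15.896; smaller M is more luminous → Star 2.
L ratio = 10^(0.4 |ΔM|) = 10^6.359 = 2.283×10^6

Star 2 is more luminous, by a factor of 2.28×10^6.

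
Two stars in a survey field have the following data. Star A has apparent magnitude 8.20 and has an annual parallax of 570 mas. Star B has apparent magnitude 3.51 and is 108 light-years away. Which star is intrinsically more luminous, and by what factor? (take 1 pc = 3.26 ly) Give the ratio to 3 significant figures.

Star A: p = 570 mas = 0.570″ → d = 1/p = 1.754 pc
Star A: M = m − 5 log₁₀ d + 5 = 8.20 − 5·0.2441 + 5 = 11.979
Star B: d = 108 ly / 3.26 = 33.13 pc
Star B: M = m − 5 log₁₀ d + 5 = 3.51 − 5·1.5202 + 5 = 0.909
ΔM = M_A − M_B = 11.979 − (0.909) = 11.070; smaller M is more luminous → Star B.
L ratio = 10^(0.4 |ΔM|) = 10^4.428 = 26800

Star B is more luminous, by a factor of 26800.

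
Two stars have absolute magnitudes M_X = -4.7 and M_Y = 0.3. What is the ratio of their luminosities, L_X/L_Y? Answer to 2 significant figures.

ΔM = M_X − M_Y = -5.0
L_X/L_Y = 10^(−0.4 ΔM) = 10^2.000 = 100.0

L_X/L_Y ≈ 100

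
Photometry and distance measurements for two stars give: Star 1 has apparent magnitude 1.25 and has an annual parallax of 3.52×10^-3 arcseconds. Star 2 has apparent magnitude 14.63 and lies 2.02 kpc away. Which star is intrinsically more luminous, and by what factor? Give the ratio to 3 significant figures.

Star 1 is more luminous, by a factor of 4450.

Star 1: d = 1/p = 1/3.52×10^-3″ = 284.1 pc
Star 1: M = m − 5 log₁₀ d + 5 = 1.25 − 5·2.4535 + 5 = -6.017
Star 2: d = 2.02 kpc = 2020 pc
Star 2: M = m − 5 log₁₀ d + 5 = 14.63 − 5·3.3054 + 5 = 3.103
ΔM = M_1 − M_2 = -6.017 − (3.103) = -9.121; smaller M is more luminous → Star 1.
L ratio = 10^(0.4 |ΔM|) = 10^3.648 = 4448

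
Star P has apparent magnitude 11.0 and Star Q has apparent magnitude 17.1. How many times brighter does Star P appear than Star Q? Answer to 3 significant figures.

Δm = 11.0 − (17.1) = -6.1
Flux ratio = 10^(−0.4 Δm) = 10^(−0.4 × -6.1) = 10^2.440 = 275.4

275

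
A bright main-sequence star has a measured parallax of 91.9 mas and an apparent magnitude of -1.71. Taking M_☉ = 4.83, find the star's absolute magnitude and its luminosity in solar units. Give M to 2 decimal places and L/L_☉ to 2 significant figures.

d = 1/p = 1000/91.9 mas = 10.88 pc
M = m − 5 log₁₀ d + 5 = -1.71 − 5·1.0367 + 5 = -1.893
M − M_☉ = -1.893 − 4.83 = -6.723
L/L_☉ = 10^(−0.4 × -6.723) = 489.1

M ≈ -1.89; L/L_☉ ≈ 490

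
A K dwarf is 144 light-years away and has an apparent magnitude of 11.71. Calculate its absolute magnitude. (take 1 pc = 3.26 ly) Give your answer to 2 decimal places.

d = 144 ly / 3.26 = 44.17 pc
5 log₁₀(d/10 pc) = 5 log₁₀(44.17) − 5 = 3.226
M = m − 5 log₁₀(d/10) = 11.71 − 3.226 = 8.484

M ≈ 8.48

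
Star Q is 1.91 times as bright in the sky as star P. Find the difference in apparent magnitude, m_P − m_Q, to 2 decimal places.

m_P − m_Q ≈ 0.70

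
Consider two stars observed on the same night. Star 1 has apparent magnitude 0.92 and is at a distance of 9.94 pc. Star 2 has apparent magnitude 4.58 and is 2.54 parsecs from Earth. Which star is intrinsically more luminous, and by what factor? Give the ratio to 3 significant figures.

Star 1 is more luminous, by a factor of 446.

Star 1: M = m − 5 log₁₀ d + 5 = 0.92 − 5·0.9974 + 5 = 0.933
Star 2: M = m − 5 log₁₀ d + 5 = 4.58 − 5·0.4048 + 5 = 7.556
ΔM = M_1 − M_2 = 0.933 − (7.556) = -6.623; smaller M is more luminous → Star 1.
L ratio = 10^(0.4 |ΔM|) = 10^2.649 = 445.8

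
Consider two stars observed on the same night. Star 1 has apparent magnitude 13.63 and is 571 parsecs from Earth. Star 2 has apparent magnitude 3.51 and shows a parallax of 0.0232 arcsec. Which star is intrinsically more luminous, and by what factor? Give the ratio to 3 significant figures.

Star 2 is more luminous, by a factor of 63.6.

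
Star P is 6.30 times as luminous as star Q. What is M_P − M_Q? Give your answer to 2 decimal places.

M_P − M_Q ≈ -2.00

Pogson: ΔM = −2.5 log₁₀(ratio) = −2.5 log₁₀(6.30) = −2.5 × 0.7993 = -1.998
Star P is brighter, so it has the smaller magnitude: the difference is negative.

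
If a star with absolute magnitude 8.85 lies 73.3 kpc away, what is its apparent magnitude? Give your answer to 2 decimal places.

m ≈ 28.18

d = 73.3 kpc = 73300 pc
m = M + 5 log₁₀ d − 5 = 8.85 + 5·4.8651 − 5 = 28.176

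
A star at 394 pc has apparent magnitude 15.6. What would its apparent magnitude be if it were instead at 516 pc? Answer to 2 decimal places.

Flux ∝ 1/d², so Δm = 5 log₁₀(d₂/d₁) = 5 log₁₀(516/394) = 0.586
m₂ = m₁ + Δm = 15.6 + (0.586) = 16.186

m ≈ 16.19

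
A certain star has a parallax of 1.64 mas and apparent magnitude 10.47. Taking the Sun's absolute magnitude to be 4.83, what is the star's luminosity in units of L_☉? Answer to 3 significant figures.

L/L_☉ ≈ 20.6

d = 1/p = 1000/1.64 mas = 609.8 pc
M = m − 5 log₁₀ d + 5 = 10.47 − 5·2.7852 + 5 = 1.544
M − M_☉ = 1.544 − 4.83 = -3.286
L/L_☉ = 10^(−0.4 × -3.286) = 20.62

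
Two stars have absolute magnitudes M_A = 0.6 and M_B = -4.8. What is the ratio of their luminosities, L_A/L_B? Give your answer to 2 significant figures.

ΔM = M_A − M_B = 5.4
L_A/L_B = 10^(−0.4 ΔM) = 10^-2.160 = 6.918×10^-3

L_A/L_B ≈ 6.9×10^-3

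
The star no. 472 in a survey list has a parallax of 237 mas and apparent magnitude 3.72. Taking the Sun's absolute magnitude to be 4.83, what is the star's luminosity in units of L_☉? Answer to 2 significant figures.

L/L_☉ ≈ 0.49

d = 1/p = 1000/237 mas = 4.219 pc
M = m − 5 log₁₀ d + 5 = 3.72 − 5·0.6253 + 5 = 5.594
M − M_☉ = 5.594 − 4.83 = 0.764
L/L_☉ = 10^(−0.4 × 0.764) = 0.4949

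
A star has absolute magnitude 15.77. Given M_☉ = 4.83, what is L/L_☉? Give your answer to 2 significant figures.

L/L_☉ ≈ 4.2×10^-5

M − M_☉ = 15.77 − 4.83 = 10.940
L/L_☉ = 10^(−0.4 (M − M_☉)) = 10^-4.376 = 4.207×10^-5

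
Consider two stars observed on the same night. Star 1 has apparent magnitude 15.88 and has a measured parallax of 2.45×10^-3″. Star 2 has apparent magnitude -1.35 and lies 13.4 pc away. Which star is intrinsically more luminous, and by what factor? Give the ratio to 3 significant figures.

Star 2 is more luminous, by a factor of 8410.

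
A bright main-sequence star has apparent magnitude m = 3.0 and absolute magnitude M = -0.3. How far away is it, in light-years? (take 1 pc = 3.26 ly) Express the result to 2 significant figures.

d ≈ 150 ly

Distance modulus: m − M = 3.0 − (-0.3) = 3.300
m − M = 5 log₁₀ d − 5
log₁₀ d = (m − M)/5 + 1 = 1.6600
d = 10^1.6600 = 45.71 pc
= 149.0 ly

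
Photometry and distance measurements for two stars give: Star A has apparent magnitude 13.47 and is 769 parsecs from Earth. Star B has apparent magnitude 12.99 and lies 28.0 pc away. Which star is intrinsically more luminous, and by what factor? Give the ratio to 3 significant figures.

Star A is more luminous, by a factor of 485.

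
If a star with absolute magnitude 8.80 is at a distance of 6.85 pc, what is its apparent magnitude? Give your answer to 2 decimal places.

m ≈ 7.98

m = M + 5 log₁₀ d − 5 = 8.80 + 5·0.8357 − 5 = 7.978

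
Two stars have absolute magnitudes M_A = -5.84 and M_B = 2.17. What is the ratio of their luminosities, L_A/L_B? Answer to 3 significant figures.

L_A/L_B ≈ 1600

ΔM = M_A − M_B = -8.01
L_A/L_B = 10^(−0.4 ΔM) = 10^3.204 = 1600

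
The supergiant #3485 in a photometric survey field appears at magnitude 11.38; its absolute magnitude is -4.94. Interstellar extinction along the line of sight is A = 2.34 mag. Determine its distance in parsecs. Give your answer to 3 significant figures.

m − M = 5 log₁₀(d/10 pc) + A  ⇒  11.38 − (-4.94) − 2.34 = 5 log₁₀(d/10)
13.980 = 5 log₁₀(d/10)
log₁₀ d = (m − M − A)/5 + 1 = 3.7960
d = 10^3.7960 = 6252 pc

d ≈ 6250 pc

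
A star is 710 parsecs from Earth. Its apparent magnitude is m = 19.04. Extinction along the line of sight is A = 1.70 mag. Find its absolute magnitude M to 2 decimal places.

M ≈ 8.08

5 log₁₀(d/10 pc) = 5 log₁₀(710.0) − 5 = 9.256
M = m − 5 log₁₀(d/10) − A = 19.04 − 9.256 − 1.70 = 8.084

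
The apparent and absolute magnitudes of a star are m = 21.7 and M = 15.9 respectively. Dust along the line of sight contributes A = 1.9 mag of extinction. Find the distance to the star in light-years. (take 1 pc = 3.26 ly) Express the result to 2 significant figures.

d ≈ 200 ly

m − M = 5 log₁₀(d/10 pc) + A  ⇒  21.7 − (15.9) − 1.9 = 5 log₁₀(d/10)
3.900 = 5 log₁₀(d/10)
log₁₀ d = (m − M − A)/5 + 1 = 1.7800
d = 10^1.7800 = 60.26 pc
= 196.4 ly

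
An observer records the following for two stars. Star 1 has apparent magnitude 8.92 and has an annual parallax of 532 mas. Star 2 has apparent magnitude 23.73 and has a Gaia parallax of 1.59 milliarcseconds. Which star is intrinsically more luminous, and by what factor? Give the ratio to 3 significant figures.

Star 1 is more luminous, by a factor of 7.50.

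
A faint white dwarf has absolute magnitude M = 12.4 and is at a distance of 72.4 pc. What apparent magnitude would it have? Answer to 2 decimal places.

m = M + 5 log₁₀ d − 5 = 12.4 + 5·1.8597 − 5 = 16.699

m ≈ 16.70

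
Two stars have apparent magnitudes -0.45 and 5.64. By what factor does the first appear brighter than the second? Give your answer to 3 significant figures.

Magnitude difference = -6.09
Flux ratio = 10^(−0.4 Δm) = 10^(−0.4 × -6.09) = 10^2.436 = 272.9

273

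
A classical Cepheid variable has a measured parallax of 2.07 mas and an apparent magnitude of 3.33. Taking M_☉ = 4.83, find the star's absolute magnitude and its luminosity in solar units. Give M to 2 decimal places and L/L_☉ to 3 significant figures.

M ≈ -5.09; L/L_☉ ≈ 9290

d = 1/p = 1000/2.07 mas = 483.1 pc
M = m − 5 log₁₀ d + 5 = 3.33 − 5·2.6840 + 5 = -5.090
M − M_☉ = -5.090 − 4.83 = -9.920
L/L_☉ = 10^(−0.4 × -9.920) = 9291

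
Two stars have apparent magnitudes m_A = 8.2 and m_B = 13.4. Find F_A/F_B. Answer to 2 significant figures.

Magnitude difference = -5.2
Flux ratio = 10^(−0.4 Δm) = 10^(−0.4 × -5.2) = 10^2.080 = 120.2

F_A/F_B ≈ 120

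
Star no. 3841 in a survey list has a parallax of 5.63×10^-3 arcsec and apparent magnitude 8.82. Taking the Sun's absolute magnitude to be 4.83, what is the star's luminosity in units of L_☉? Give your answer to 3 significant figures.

L/L_☉ ≈ 8.00

d = 1/p = 1/5.63×10^-3″ = 177.6 pc
M = m − 5 log₁₀ d + 5 = 8.82 − 5·2.2495 + 5 = 2.573
M − M_☉ = 2.573 − 4.83 = -2.257
L/L_☉ = 10^(−0.4 × -2.257) = 7.998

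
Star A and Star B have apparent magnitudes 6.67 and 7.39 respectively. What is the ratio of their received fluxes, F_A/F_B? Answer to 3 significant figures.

F_A/F_B ≈ 1.94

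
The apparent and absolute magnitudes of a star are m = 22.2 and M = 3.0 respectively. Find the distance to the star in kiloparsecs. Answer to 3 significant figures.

d ≈ 69.2 kpc

μ = m − M = 19.200
m − M = 5 log₁₀ d − 5
log₁₀ d = (m − M)/5 + 1 = 4.8400
d = 10^4.8400 = 69180 pc
= 69.18 kpc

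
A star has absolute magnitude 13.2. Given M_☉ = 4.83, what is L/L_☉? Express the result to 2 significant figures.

L/L_☉ ≈ 4.5×10^-4

M − M_☉ = 13.2 − 4.83 = 8.370
L/L_☉ = 10^(−0.4 (M − M_☉)) = 10^-3.348 = 4.487×10^-4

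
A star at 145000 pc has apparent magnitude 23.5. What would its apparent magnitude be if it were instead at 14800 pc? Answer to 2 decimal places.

Flux ∝ 1/d², so Δm = 5 log₁₀(d₂/d₁) = 5 log₁₀(14800/145000) = -4.956
m₂ = m₁ + Δm = 23.5 + (-4.956) = 18.544

m ≈ 18.54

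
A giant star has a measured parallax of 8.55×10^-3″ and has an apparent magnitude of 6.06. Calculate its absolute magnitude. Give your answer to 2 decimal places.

M ≈ 0.72

d = 1/p = 1/8.55×10^-3″ = 117.0 pc
5 log₁₀(d/10 pc) = 5 log₁₀(117.0) − 5 = 5.340
M = m − 5 log₁₀(d/10) = 6.06 − 5.340 = 0.720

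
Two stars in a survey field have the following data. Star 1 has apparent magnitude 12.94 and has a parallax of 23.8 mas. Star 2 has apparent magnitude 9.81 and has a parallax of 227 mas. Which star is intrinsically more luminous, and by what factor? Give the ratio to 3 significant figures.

Star 1 is more luminous, by a factor of 5.09.

Star 1: p = 23.8 mas = 0.0238″ → d = 1/p = 42.02 pc
Star 1: M = m − 5 log₁₀ d + 5 = 12.94 − 5·1.6234 + 5 = 9.823
Star 2: p = 227 mas = 0.227″ → d = 1/p = 4.405 pc
Star 2: M = m − 5 log₁₀ d + 5 = 9.81 − 5·0.6440 + 5 = 11.590
ΔM = M_1 − M_2 = 9.823 − (11.590) = -1.767; smaller M is more luminous → Star 1.
L ratio = 10^(0.4 |ΔM|) = 10^0.707 = 5.092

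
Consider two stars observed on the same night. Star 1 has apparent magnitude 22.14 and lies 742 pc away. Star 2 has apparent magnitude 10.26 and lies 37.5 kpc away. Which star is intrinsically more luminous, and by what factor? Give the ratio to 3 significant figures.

Star 1: M = m − 5 log₁₀ d + 5 = 22.14 − 5·2.8704 + 5 = 12.788
Star 2: d = 37.5 kpc = 37500 pc
Star 2: M = m − 5 log₁₀ d + 5 = 10.26 − 5·4.5740 + 5 = -7.610
ΔM = M_1 − M_2 = 12.788 − (-7.610) = 20.398; smaller M is more luminous → Star 2.
L ratio = 10^(0.4 |ΔM|) = 10^8.159 = 1.443×10^8

Star 2 is more luminous, by a factor of 1.44×10^8.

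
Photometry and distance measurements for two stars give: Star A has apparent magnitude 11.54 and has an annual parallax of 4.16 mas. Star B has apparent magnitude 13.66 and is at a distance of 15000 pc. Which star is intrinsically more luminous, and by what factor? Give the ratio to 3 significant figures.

Star A: p = 4.16 mas = 4.16×10^-3″ → d = 1/p = 240.4 pc
Star A: M = m − 5 log₁₀ d + 5 = 11.54 − 5·2.3809 + 5 = 4.635
Star B: M = m − 5 log₁₀ d + 5 = 13.66 − 5·4.1761 + 5 = -2.220
ΔM = M_A − M_B = 4.635 − (-2.220) = 6.856; smaller M is more luminous → Star B.
L ratio = 10^(0.4 |ΔM|) = 10^2.742 = 552.5

Star B is more luminous, by a factor of 553.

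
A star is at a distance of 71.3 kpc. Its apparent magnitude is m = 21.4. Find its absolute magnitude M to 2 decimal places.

M ≈ 2.13

d = 71.3 kpc = 71300 pc
5 log₁₀(d/10 pc) = 5 log₁₀(71300) − 5 = 19.265
M = m − 5 log₁₀(d/10) = 21.4 − 19.265 = 2.135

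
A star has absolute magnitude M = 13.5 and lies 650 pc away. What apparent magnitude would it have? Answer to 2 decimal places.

m ≈ 22.56

m = M + 5 log₁₀ d − 5 = 13.5 + 5·2.8129 − 5 = 22.565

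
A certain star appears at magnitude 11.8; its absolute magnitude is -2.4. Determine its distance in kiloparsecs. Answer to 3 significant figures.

d ≈ 6.92 kpc

Distance modulus: m − M = 11.8 − (-2.4) = 14.200
m − M = 5 log₁₀ d − 5
log₁₀ d = (m − M)/5 + 1 = 3.8400
d = 10^3.8400 = 6918 pc
= 6.918 kpc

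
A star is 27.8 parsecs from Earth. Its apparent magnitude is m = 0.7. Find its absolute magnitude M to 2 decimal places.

M ≈ -1.52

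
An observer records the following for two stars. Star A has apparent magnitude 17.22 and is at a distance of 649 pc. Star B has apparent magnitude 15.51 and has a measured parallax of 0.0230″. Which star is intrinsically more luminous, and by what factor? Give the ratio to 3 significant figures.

Star A is more luminous, by a factor of 46.1.

Star A: M = m − 5 log₁₀ d + 5 = 17.22 − 5·2.8122 + 5 = 8.159
Star B: d = 1/p = 1/0.0230″ = 43.48 pc
Star B: M = m − 5 log₁₀ d + 5 = 15.51 − 5·1.6383 + 5 = 12.319
ΔM = M_A − M_B = 8.159 − (12.319) = -4.160; smaller M is more luminous → Star A.
L ratio = 10^(0.4 |ΔM|) = 10^1.664 = 46.13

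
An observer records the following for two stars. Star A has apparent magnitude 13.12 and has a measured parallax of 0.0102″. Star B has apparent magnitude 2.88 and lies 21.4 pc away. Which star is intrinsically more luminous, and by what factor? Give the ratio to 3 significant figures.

Star B is more luminous, by a factor of 594.

Star A: d = 1/p = 1/0.0102″ = 98.04 pc
Star A: M = m − 5 log₁₀ d + 5 = 13.12 − 5·1.9914 + 5 = 8.163
Star B: M = m − 5 log₁₀ d + 5 = 2.88 − 5·1.3304 + 5 = 1.228
ΔM = M_A − M_B = 8.163 − (1.228) = 6.935; smaller M is more luminous → Star B.
L ratio = 10^(0.4 |ΔM|) = 10^2.774 = 594.3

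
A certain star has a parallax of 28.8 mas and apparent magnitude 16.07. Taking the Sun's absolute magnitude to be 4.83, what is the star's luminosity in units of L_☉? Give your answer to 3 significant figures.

L/L_☉ ≈ 3.85×10^-4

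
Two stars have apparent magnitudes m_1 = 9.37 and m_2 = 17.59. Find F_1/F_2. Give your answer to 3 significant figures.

Δm = 9.37 − (17.59) = -8.22
Flux ratio = 10^(−0.4 Δm) = 10^(−0.4 × -8.22) = 10^3.288 = 1941

F_1/F_2 ≈ 1940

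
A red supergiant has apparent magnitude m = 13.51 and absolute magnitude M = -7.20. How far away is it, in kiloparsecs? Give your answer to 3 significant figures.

μ = m − M = 20.710
m − M = 5 log₁₀ d − 5
log₁₀ d = (m − M)/5 + 1 = 5.1420
d = 10^5.1420 = 138700 pc
= 138.7 kpc

d ≈ 139 kpc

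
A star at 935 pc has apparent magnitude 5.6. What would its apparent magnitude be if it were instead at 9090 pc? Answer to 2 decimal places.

Flux ∝ 1/d², so Δm = 5 log₁₀(d₂/d₁) = 5 log₁₀(9090/935) = 4.939
m₂ = m₁ + Δm = 5.6 + (4.939) = 10.539

m ≈ 10.54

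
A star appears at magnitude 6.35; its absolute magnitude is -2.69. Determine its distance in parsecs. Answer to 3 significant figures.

d ≈ 643 pc

Distance modulus: m − M = 6.35 − (-2.69) = 9.040
m − M = 5 log₁₀ d − 5
log₁₀ d = (m − M)/5 + 1 = 2.8080
d = 10^2.8080 = 642.7 pc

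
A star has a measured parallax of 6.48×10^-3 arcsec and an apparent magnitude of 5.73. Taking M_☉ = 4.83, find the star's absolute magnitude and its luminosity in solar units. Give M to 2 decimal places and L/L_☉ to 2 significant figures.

d = 1/p = 1/6.48×10^-3″ = 154.3 pc
M = m − 5 log₁₀ d + 5 = 5.73 − 5·2.1884 + 5 = -0.212
M − M_☉ = -0.212 − 4.83 = -5.042
L/L_☉ = 10^(−0.4 × -5.042) = 104.0

M ≈ -0.21; L/L_☉ ≈ 100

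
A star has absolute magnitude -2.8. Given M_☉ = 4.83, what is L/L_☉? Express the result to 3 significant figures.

M − M_☉ = -2.8 − 4.83 = -7.630
L/L_☉ = 10^(−0.4 (M − M_☉)) = 10^3.052 = 1127

L/L_☉ ≈ 1130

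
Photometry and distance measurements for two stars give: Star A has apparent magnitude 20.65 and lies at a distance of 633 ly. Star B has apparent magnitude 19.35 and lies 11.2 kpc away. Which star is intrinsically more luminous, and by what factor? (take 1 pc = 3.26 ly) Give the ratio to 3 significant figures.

Star A: d = 633 ly / 3.26 = 194.2 pc
Star A: M = m − 5 log₁₀ d + 5 = 20.65 − 5·2.2882 + 5 = 14.209
Star B: d = 11.2 kpc = 11200 pc
Star B: M = m − 5 log₁₀ d + 5 = 19.35 − 5·4.0492 + 5 = 4.104
ΔM = M_A − M_B = 14.209 − (4.104) = 10.105; smaller M is more luminous → Star B.
L ratio = 10^(0.4 |ΔM|) = 10^4.042 = 11020

Star B is more luminous, by a factor of 11000.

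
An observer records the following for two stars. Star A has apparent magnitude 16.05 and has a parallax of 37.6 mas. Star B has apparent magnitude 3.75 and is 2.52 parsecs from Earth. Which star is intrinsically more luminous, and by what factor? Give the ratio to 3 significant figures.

Star B is more luminous, by a factor of 747.

Star A: p = 37.6 mas = 0.0376″ → d = 1/p = 26.60 pc
Star A: M = m − 5 log₁₀ d + 5 = 16.05 − 5·1.4248 + 5 = 13.926
Star B: M = m − 5 log₁₀ d + 5 = 3.75 − 5·0.4014 + 5 = 6.743
ΔM = M_A − M_B = 13.926 − (6.743) = 7.183; smaller M is more luminous → Star B.
L ratio = 10^(0.4 |ΔM|) = 10^2.873 = 746.8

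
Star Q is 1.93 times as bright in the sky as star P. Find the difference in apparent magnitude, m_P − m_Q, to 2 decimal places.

Pogson: Δm = −2.5 log₁₀(ratio) = −2.5 log₁₀(1.93) = −2.5 × 0.2856 = -0.714
Star Q is brighter so has the smaller magnitude: m_P − m_Q is positive.

m_P − m_Q ≈ 0.71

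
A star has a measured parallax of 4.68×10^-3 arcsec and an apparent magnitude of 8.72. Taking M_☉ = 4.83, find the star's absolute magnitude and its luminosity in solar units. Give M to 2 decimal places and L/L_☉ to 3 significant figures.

M ≈ 2.07; L/L_☉ ≈ 12.7

d = 1/p = 1/4.68×10^-3″ = 213.7 pc
M = m − 5 log₁₀ d + 5 = 8.72 − 5·2.3298 + 5 = 2.071
M − M_☉ = 2.071 − 4.83 = -2.759
L/L_☉ = 10^(−0.4 × -2.759) = 12.69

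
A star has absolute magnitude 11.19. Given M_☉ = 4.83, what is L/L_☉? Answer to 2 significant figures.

M − M_☉ = 11.19 − 4.83 = 6.360
L/L_☉ = 10^(−0.4 (M − M_☉)) = 10^-2.544 = 2.858×10^-3

L/L_☉ ≈ 2.9×10^-3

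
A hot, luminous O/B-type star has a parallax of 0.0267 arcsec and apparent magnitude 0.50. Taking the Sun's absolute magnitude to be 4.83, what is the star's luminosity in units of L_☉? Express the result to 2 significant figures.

d = 1/p = 1/0.0267″ = 37.45 pc
M = m − 5 log₁₀ d + 5 = 0.50 − 5·1.5735 + 5 = -2.367
M − M_☉ = -2.367 − 4.83 = -7.197
L/L_☉ = 10^(−0.4 × -7.197) = 756.8

L/L_☉ ≈ 760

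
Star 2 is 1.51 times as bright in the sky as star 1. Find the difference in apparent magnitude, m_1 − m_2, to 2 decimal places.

m_1 − m_2 ≈ 0.45

Pogson: Δm = −2.5 log₁₀(ratio) = −2.5 log₁₀(1.51) = −2.5 × 0.1790 = -0.447
Star 2 is brighter so has the smaller magnitude: m_1 − m_2 is positive.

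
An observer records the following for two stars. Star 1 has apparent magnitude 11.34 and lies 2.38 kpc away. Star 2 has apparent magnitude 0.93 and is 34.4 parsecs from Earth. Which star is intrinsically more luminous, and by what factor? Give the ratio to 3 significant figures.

Star 2 is more luminous, by a factor of 3.05.

Star 1: d = 2.38 kpc = 2380 pc
Star 1: M = m − 5 log₁₀ d + 5 = 11.34 − 5·3.3766 + 5 = -0.543
Star 2: M = m − 5 log₁₀ d + 5 = 0.93 − 5·1.5366 + 5 = -1.753
ΔM = M_1 − M_2 = -0.543 − (-1.753) = 1.210; smaller M is more luminous → Star 2.
L ratio = 10^(0.4 |ΔM|) = 10^0.484 = 3.048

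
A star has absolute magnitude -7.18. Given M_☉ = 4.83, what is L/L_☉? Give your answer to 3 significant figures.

L/L_☉ ≈ 63700

M − M_☉ = -7.18 − 4.83 = -12.010
L/L_☉ = 10^(−0.4 (M − M_☉)) = 10^4.804 = 63680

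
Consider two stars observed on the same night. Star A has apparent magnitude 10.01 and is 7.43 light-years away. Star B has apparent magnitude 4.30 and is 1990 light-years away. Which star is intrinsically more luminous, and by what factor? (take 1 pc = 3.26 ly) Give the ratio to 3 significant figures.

Star B is more luminous, by a factor of 1.38×10^7.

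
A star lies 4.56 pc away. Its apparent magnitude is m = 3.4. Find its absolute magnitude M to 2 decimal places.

M ≈ 5.11

5 log₁₀(d/10 pc) = 5 log₁₀(4.560) − 5 = -1.705
M = m − 5 log₁₀(d/10) = 3.4 + 1.705 = 5.105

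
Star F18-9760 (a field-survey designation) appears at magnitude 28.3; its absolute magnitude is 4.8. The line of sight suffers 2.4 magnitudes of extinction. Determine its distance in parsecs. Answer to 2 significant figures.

d ≈ 170000 pc

m − M = 5 log₁₀(d/10 pc) + A  ⇒  28.3 − (4.8) − 2.4 = 5 log₁₀(d/10)
21.100 = 5 log₁₀(d/10)
log₁₀ d = (m − M − A)/5 + 1 = 5.2200
d = 10^5.2200 = 166000 pc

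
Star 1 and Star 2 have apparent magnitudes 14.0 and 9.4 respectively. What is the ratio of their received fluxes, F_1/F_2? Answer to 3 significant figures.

F_1/F_2 ≈ 0.0145

Magnitude difference = 4.6
Flux ratio = 10^(−0.4 Δm) = 10^(−0.4 × 4.6) = 10^-1.840 = 0.01445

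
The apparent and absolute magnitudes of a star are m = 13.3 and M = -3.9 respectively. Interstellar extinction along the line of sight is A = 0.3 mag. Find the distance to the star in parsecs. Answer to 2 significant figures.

d ≈ 24000 pc

m − M = 5 log₁₀(d/10 pc) + A  ⇒  13.3 − (-3.9) − 0.3 = 5 log₁₀(d/10)
16.900 = 5 log₁₀(d/10)
log₁₀ d = (m − M − A)/5 + 1 = 4.3800
d = 10^4.3800 = 23990 pc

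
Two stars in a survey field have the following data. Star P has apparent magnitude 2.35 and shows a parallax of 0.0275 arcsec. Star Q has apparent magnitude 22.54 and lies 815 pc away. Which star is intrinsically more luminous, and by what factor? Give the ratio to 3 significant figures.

Star P is more luminous, by a factor of 237000.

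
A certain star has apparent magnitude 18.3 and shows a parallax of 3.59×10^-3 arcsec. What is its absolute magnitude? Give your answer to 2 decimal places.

M ≈ 11.08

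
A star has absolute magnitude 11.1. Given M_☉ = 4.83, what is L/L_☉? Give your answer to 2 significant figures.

L/L_☉ ≈ 3.1×10^-3

M − M_☉ = 11.1 − 4.83 = 6.270
L/L_☉ = 10^(−0.4 (M − M_☉)) = 10^-2.508 = 3.105×10^-3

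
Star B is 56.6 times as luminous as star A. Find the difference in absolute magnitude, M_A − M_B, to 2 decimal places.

Pogson: ΔM = −2.5 log₁₀(ratio) = −2.5 log₁₀(56.6) = −2.5 × 1.7528 = -4.382
Star B is brighter so has the smaller magnitude: M_A − M_B is positive.

M_A − M_B ≈ 4.38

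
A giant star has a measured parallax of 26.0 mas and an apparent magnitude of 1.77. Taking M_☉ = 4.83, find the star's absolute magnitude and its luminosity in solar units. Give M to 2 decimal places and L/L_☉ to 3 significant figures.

d = 1/p = 1000/26.0 mas = 38.46 pc
M = m − 5 log₁₀ d + 5 = 1.77 − 5·1.5850 + 5 = -1.155
M − M_☉ = -1.155 − 4.83 = -5.985
L/L_☉ = 10^(−0.4 × -5.985) = 247.8

M ≈ -1.16; L/L_☉ ≈ 248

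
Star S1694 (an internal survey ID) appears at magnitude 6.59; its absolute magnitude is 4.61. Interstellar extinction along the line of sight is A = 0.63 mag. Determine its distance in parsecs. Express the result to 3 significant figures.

d ≈ 18.6 pc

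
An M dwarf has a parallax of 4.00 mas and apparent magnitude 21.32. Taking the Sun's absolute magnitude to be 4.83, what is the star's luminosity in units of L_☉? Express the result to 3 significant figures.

L/L_☉ ≈ 1.58×10^-4

d = 1/p = 1000/4.00 mas = 250.0 pc
M = m − 5 log₁₀ d + 5 = 21.32 − 5·2.3979 + 5 = 14.330
M − M_☉ = 14.330 − 4.83 = 9.500
L/L_☉ = 10^(−0.4 × 9.500) = 1.584×10^-4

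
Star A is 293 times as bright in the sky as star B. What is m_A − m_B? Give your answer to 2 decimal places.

Pogson: Δm = −2.5 log₁₀(ratio) = −2.5 log₁₀(293) = −2.5 × 2.4669 = -6.167
Star A is brighter, so it has the smaller magnitude: the difference is negative.

m_A − m_B ≈ -6.17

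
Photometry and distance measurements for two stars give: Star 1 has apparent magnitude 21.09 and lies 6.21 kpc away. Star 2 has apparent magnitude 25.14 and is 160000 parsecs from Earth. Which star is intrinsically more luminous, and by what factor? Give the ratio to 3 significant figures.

Star 1: d = 6.21 kpc = 6210 pc
Star 1: M = m − 5 log₁₀ d + 5 = 21.09 − 5·3.7931 + 5 = 7.125
Star 2: M = m − 5 log₁₀ d + 5 = 25.14 − 5·5.2041 + 5 = 4.119
ΔM = M_1 − M_2 = 7.125 − (4.119) = 3.005; smaller M is more luminous → Star 2.
L ratio = 10^(0.4 |ΔM|) = 10^1.202 = 15.92

Star 2 is more luminous, by a factor of 15.9.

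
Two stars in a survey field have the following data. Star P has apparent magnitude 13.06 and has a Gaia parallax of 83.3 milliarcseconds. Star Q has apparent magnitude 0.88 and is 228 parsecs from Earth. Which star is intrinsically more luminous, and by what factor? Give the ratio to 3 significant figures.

Star P: p = 83.3 mas = 0.0833″ → d = 1/p = 12.00 pc
Star P: M = m − 5 log₁₀ d + 5 = 13.06 − 5·1.0794 + 5 = 12.663
Star Q: M = m − 5 log₁₀ d + 5 = 0.88 − 5·2.3579 + 5 = -5.910
ΔM = M_P − M_Q = 12.663 − (-5.910) = 18.573; smaller M is more luminous → Star Q.
L ratio = 10^(0.4 |ΔM|) = 10^7.429 = 2.686×10^7

Star Q is more luminous, by a factor of 2.69×10^7.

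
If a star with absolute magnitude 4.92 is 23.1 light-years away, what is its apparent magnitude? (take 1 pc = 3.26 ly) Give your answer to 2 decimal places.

m ≈ 4.17

d = 23.1 ly / 3.26 = 7.086 pc
m = M + 5 log₁₀ d − 5 = 4.92 + 5·0.8504 − 5 = 4.172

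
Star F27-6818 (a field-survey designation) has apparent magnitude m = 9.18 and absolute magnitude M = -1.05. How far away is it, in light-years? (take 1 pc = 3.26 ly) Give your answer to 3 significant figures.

μ = m − M = 10.230
m − M = 5 log₁₀ d − 5
log₁₀ d = (m − M)/5 + 1 = 3.0460
d = 10^3.0460 = 1112 pc
= 3624 ly

d ≈ 3620 ly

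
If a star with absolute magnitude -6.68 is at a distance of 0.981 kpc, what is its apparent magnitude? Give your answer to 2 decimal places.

m ≈ 3.28

d = 0.981 kpc = 981.0 pc
m = M + 5 log₁₀ d − 5 = -6.68 + 5·2.9917 − 5 = 3.278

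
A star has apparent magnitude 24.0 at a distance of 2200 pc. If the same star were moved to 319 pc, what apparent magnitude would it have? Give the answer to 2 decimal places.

m ≈ 19.81

Flux ∝ 1/d², so Δm = 5 log₁₀(d₂/d₁) = 5 log₁₀(319/2200) = -4.193
m₂ = m₁ + Δm = 24.0 + (-4.193) = 19.807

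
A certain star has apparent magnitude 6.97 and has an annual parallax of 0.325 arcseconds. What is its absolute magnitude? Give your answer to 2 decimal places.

d = 1/p = 1/0.325″ = 3.077 pc
5 log₁₀(d/10 pc) = 5 log₁₀(3.077) − 5 = -2.559
M = m − 5 log₁₀(d/10) = 6.97 + 2.559 = 9.529

M ≈ 9.53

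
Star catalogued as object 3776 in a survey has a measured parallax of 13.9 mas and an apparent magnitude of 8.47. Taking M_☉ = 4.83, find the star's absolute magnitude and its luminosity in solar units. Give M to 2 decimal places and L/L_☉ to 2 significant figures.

M ≈ 4.19; L/L_☉ ≈ 1.8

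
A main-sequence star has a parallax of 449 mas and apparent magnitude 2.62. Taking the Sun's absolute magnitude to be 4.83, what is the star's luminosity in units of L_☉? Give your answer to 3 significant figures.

L/L_☉ ≈ 0.380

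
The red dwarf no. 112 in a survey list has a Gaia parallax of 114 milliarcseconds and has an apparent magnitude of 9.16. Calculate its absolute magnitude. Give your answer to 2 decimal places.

p = 114 mas = 0.114″ → d = 1/p = 8.772 pc
5 log₁₀(d/10 pc) = 5 log₁₀(8.772) − 5 = -0.285
M = m − 5 log₁₀(d/10) = 9.16 + 0.285 = 9.445

M ≈ 9.44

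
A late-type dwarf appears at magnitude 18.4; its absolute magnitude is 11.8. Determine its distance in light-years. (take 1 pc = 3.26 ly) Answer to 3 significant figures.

d ≈ 681 ly

Distance modulus: m − M = 18.4 − (11.8) = 6.600
m − M = 5 log₁₀ d − 5
log₁₀ d = (m − M)/5 + 1 = 2.3200
d = 10^2.3200 = 208.9 pc
= 681.1 ly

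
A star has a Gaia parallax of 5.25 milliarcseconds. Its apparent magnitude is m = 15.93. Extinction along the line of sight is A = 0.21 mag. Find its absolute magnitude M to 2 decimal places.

p = 5.25 mas = 5.25×10^-3″ → d = 1/p = 190.5 pc
5 log₁₀(d/10 pc) = 5 log₁₀(190.5) − 5 = 6.399
M = m − 5 log₁₀(d/10) − A = 15.93 − 6.399 − 0.21 = 9.321

M ≈ 9.32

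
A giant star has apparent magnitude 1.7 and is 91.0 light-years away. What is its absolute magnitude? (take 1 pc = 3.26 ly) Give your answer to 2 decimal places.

M ≈ -0.53

d = 91.0 ly / 3.26 = 27.91 pc
5 log₁₀(d/10 pc) = 5 log₁₀(27.91) − 5 = 2.229
M = m − 5 log₁₀(d/10) = 1.7 − 2.229 = -0.529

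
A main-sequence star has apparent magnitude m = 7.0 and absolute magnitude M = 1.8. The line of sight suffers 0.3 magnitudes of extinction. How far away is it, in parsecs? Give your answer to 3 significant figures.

d ≈ 95.5 pc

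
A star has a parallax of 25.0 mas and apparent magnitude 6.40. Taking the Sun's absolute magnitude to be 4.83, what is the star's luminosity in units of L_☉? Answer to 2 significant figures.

L/L_☉ ≈ 3.8

d = 1/p = 1000/25.0 mas = 40.00 pc
M = m − 5 log₁₀ d + 5 = 6.40 − 5·1.6021 + 5 = 3.390
M − M_☉ = 3.390 − 4.83 = -1.440
L/L_☉ = 10^(−0.4 × -1.440) = 3.768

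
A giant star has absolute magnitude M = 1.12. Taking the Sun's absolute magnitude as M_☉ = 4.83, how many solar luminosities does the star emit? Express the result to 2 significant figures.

L/L_☉ ≈ 30

M − M_☉ = 1.12 − 4.83 = -3.710
L/L_☉ = 10^(−0.4 (M − M_☉)) = 10^1.484 = 30.48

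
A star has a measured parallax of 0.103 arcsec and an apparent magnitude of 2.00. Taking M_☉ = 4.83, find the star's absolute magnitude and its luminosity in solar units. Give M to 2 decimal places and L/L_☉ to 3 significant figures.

M ≈ 2.06; L/L_☉ ≈ 12.8

d = 1/p = 1/0.103″ = 9.709 pc
M = m − 5 log₁₀ d + 5 = 2.00 − 5·0.9872 + 5 = 2.064
M − M_☉ = 2.064 − 4.83 = -2.766
L/L_☉ = 10^(−0.4 × -2.766) = 12.77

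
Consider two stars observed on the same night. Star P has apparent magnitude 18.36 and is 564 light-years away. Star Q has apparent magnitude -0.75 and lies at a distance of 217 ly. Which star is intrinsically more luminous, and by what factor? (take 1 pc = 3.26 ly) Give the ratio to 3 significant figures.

Star Q is more luminous, by a factor of 6.52×10^6.

Star P: d = 564 ly / 3.26 = 173.0 pc
Star P: M = m − 5 log₁₀ d + 5 = 18.36 − 5·2.2381 + 5 = 12.170
Star Q: d = 217 ly / 3.26 = 66.56 pc
Star Q: M = m − 5 log₁₀ d + 5 = -0.75 − 5·1.8232 + 5 = -4.866
ΔM = M_P − M_Q = 12.170 − (-4.866) = 17.036; smaller M is more luminous → Star Q.
L ratio = 10^(0.4 |ΔM|) = 10^6.814 = 6.522×10^6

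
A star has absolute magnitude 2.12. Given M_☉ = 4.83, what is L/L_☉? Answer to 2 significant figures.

L/L_☉ ≈ 12

M − M_☉ = 2.12 − 4.83 = -2.710
L/L_☉ = 10^(−0.4 (M − M_☉)) = 10^1.084 = 12.13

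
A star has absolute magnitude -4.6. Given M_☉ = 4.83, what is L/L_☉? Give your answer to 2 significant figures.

M − M_☉ = -4.6 − 4.83 = -9.430
L/L_☉ = 10^(−0.4 (M − M_☉)) = 10^3.772 = 5916

L/L_☉ ≈ 5900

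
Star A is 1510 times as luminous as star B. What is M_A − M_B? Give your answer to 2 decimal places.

M_A − M_B ≈ -7.95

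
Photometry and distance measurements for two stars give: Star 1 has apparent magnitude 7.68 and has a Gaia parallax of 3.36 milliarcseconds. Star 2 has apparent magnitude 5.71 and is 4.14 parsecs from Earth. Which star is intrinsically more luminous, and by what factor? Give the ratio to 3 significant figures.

Star 1 is more luminous, by a factor of 842.

Star 1: p = 3.36 mas = 3.36×10^-3″ → d = 1/p = 297.6 pc
Star 1: M = m − 5 log₁₀ d + 5 = 7.68 − 5·2.4737 + 5 = 0.312
Star 2: M = m − 5 log₁₀ d + 5 = 5.71 − 5·0.6170 + 5 = 7.625
ΔM = M_1 − M_2 = 0.312 − (7.625) = -7.313; smaller M is more luminous → Star 1.
L ratio = 10^(0.4 |ΔM|) = 10^2.925 = 842.0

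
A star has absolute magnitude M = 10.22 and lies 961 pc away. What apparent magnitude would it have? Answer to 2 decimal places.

m = M + 5 log₁₀ d − 5 = 10.22 + 5·2.9827 − 5 = 20.134

m ≈ 20.13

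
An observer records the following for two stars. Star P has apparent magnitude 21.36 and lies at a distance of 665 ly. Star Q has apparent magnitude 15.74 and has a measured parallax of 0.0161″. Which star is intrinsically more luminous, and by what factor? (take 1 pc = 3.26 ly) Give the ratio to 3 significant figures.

Star Q is more luminous, by a factor of 16.4.

Star P: d = 665 ly / 3.26 = 204.0 pc
Star P: M = m − 5 log₁₀ d + 5 = 21.36 − 5·2.3096 + 5 = 14.812
Star Q: d = 1/p = 1/0.0161″ = 62.11 pc
Star Q: M = m − 5 log₁₀ d + 5 = 15.74 − 5·1.7932 + 5 = 11.774
ΔM = M_P − M_Q = 14.812 − (11.774) = 3.038; smaller M is more luminous → Star Q.
L ratio = 10^(0.4 |ΔM|) = 10^1.215 = 16.41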